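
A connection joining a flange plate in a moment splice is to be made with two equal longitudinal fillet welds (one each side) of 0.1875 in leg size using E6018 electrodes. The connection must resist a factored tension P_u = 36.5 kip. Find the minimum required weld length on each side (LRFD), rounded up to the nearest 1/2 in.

L = 5.5 in on each side

E60XX → F_EXX = 60 ksi.
Throat t_e = 0.707 × 0.1875 = 0.1326 in.
φr_n = 0.75 × 0.6 × 60 × 0.1326 = 3.579 kip/in.
L_req = P_u / φr_n = 36.5 / 3.579 = 10.2 in total.
Per side: 10.2 / 2 = 5.099 in.
Round up → use L = 5.5 in on each side.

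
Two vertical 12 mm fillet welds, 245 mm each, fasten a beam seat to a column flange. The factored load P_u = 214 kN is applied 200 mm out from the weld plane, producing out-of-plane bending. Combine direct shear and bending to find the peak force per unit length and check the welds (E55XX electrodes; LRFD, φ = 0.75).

f_max ≈ 2180 N/mm; NOT adequate

E55XX → F_EXX = 550 MPa.
L_w = 2 × 245 = 490 mm; section modulus (unit throat) S = 2 × L²/6 = 20010 mm².
Direct shear f_v = P/L_w = 214×10³/490 = 436.7 N/mm.
Moment M = P × e = 214×10³ × 200 = 42800000 N·mm; bending f_b = M/S = 2139 N/mm.
f_max = √(f_v² + f_b²) = √(436.7² + 2139²) = 2183 N/mm.
φr_n = 0.75 × 0.6 × 550 × (0.707 × 12) = 2100 N/mm → NOT adequate.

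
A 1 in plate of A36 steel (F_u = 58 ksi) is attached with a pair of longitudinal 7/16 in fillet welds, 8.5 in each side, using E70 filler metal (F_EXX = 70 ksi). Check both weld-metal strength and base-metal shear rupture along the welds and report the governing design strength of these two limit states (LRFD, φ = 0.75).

φR_n ≈ 166 kip (weld metal governs)

t_e = 0.707 × 0.4375 = 0.3093 in; L = 17 in.
Weld metal: φR_n = 0.75 × 0.6 × 70 × 0.3093 × 17 = 165.6 kip.
Base metal (shear rupture): φR_n = 0.75 × 0.6 × 58 × 1 × 17 = 443.7 kip.
Governing: weld metal.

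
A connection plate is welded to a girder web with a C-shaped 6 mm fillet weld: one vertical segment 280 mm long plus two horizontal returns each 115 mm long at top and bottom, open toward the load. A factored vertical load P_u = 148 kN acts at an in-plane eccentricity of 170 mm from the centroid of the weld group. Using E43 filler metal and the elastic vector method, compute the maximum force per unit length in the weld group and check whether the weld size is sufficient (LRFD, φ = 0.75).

f_max ≈ 790 N/mm; adequate

E43XX → F_EXX = 430 MPa.
Total weld length L_w = 510 mm. Treat welds as unit-width lines.
Centroid: x̄ = 2×115×57.5 / 510 = 25.93 mm from the vertical weld.
Polar moment about centroid: J = I_x + I_y = [280³/12 + 2×115×140²] + [280×25.93² + 2(115³/12 + 115×31.57²)] = 7008000 mm³.
Direct shear f_v = P/L_w = 148×10³ / 510 = 290.2 N/mm (vertical).
Torsion M = P·e = 148×10³ × 170 = 25160000 N·mm.
Critical point at (x, y) = (89.07, 140) from centroid. f_tx = M·y/J = 502.6 N/mm; f_ty = M·x/J = 319.8 N/mm.
Resultant f_max = √[f_tx² + (f_v + f_ty)²] = √[502.6² + (290.2 + 319.8)²] = 790.4 N/mm.
Capacity per unit length: φr_n = 0.75 × 0.6 × 430 × (0.707 × 6) = 820.8 N/mm.
790.4 ≤ 820.8 → adequate.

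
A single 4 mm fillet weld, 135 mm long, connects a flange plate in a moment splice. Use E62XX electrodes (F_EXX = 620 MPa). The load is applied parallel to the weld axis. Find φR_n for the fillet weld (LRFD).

φR_n ≈ 107 kN

Effective throat t_e = 0.707 × 4 = 2.828 mm.
Total length L = 135 mm; A_we = 2.828 × 135 = 381.8 mm².
F_nw = 0.6 F_EXX = 0.6 × 620 = 372 MPa.
φR_n = 0.75 × 372 × 381.8 × 10⁻³ = 106.5 kN.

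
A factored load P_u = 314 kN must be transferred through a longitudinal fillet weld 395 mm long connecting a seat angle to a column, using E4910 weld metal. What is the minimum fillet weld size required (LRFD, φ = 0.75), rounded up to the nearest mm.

E49XX → F_EXX = 490 MPa.
Total weld length L = 395 mm.
Required throat t_e = P_u / (φ × 0.6 F_EXX × L) = 314 / (0.75 × 0.6 × 490 × 395 × 10⁻³) = 3.605 mm.
Required leg w = t_e / 0.707 = 5.099 mm → use 6 mm.

w = 6 mm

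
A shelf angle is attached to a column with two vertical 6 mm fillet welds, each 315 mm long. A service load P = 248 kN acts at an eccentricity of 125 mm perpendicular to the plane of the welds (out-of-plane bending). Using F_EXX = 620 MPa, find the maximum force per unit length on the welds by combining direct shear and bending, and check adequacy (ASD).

L_w = 2 × 315 = 630 mm; section modulus (unit throat) S = 2 × L²/6 = 33080 mm².
Direct shear f_v = P/L_w = 248×10³/630 = 393.7 N/mm.
Moment M = P × e = 248×10³ × 125 = 31000000 N·mm; bending f_b = M/S = 937.3 N/mm.
f_max = √(f_v² + f_b²) = √(393.7² + 937.3²) = 1017 N/mm.
r_n/Ω = (1/2.0) × 0.6 × 620 × (0.707 × 6) = 789 N/mm → NOT adequate.

f_max ≈ 1020 N/mm; NOT adequate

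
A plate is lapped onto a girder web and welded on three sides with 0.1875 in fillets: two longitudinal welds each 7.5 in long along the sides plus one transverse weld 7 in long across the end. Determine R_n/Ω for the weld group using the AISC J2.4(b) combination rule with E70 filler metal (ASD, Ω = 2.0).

R_n/Ω ≈ 64.7 kip

E70XX → F_EXX = 70 ksi.
t_e = 0.707 × 0.1875 = 0.1326 in.
R_nwl = 0.6 × 70 × 0.1326 × 15 = 83.51 kip (longitudinal, 2 welds).
R_nwt = 0.6 × 70 × 0.1326 × 7 = 38.97 kip (transverse, base value).
(i) R_nwl + R_nwt = 122.5 kip; (ii) 0.85 R_nwl + 1.5 R_nwt = 129.4 kip.
R_n = max = 129.4 kip [governs: (ii)]; R_n/Ω = 64.72 kip.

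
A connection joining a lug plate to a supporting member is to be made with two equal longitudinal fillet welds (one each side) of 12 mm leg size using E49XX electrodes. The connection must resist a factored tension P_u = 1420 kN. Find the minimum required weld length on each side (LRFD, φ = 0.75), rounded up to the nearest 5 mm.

L = 380 mm on each side

E49XX → F_EXX = 490 MPa.
Throat t_e = 0.707 × 12 = 8.484 mm.
φr_n = 0.75 × 0.6 × 490 × 8.484 × 10⁻³ = 1.871 kN/mm.
L_req = P_u / φr_n = 1420 / 1.871 = 759.1 mm total.
Per side: 759.1 / 2 = 379.5 mm.
Round up → use L = 380 mm on each side.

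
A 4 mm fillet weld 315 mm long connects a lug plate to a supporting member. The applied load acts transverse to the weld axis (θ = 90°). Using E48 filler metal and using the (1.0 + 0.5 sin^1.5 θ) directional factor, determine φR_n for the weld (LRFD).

E48XX → F_EXX = 480 MPa.
t_e = 0.707 × 4 = 2.828 mm; A_we = 2.828 × 315 = 890.8 mm².
Directional factor: 1.0 + 0.5 sin^1.5(90°) = 1.5.
F_nw = 0.6 × 480 × 1.5 = 432 MPa.
φR_n = 0.75 × 432 × 890.8 × 10⁻³ = 288.6 kN.

φR_n ≈ 289 kN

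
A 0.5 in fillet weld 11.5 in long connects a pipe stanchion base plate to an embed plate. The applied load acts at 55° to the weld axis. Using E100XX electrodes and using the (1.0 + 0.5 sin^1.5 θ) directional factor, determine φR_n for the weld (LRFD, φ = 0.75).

E100XX → F_EXX = 100 ksi.
t_e = 0.707 × 0.5 = 0.3535 in; A_we = 0.3535 × 11.5 = 4.065 in².
Directional factor: 1.0 + 0.5 sin^1.5(55°) = 1.371.
F_nw = 0.6 × 100 × 1.371 = 82.24 ksi.
φR_n = 0.75 × 82.24 × 4.065 = 250.7 kips.

φR_n ≈ 251 kips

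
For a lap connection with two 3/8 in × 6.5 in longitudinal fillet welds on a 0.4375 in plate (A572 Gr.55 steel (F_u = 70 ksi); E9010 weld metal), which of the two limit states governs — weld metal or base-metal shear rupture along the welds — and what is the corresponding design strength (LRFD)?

φR_n ≈ 140 kip (weld metal governs)

E90XX → F_EXX = 90 ksi.
t_e = 0.707 × 0.375 = 0.2651 in; L = 13 in.
Weld metal: φR_n = 0.75 × 0.6 × 90 × 0.2651 × 13 = 139.6 kip.
Base metal (shear rupture): φR_n = 0.75 × 0.6 × 70 × 0.4375 × 13 = 179.2 kip.
Governing: weld metal.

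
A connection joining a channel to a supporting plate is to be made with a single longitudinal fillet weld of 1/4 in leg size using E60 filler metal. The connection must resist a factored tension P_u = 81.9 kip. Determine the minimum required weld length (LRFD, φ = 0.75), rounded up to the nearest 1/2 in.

L = 17.5 in

E60XX → F_EXX = 60 ksi.
Throat t_e = 0.707 × 0.25 = 0.1767 in.
φr_n = 0.75 × 0.6 × 60 × 0.1767 = 4.772 kip/in.
L_req = P_u / φr_n = 81.9 / 4.772 = 17.16 in total.
Round up → use L = 17.5 in.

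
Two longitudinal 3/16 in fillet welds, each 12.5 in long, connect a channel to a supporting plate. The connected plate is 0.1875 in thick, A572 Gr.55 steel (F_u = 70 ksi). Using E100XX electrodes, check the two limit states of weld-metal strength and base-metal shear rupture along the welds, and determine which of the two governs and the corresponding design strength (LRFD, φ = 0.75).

φR_n ≈ 148 kips (base-metal shear rupture governs)

E100XX → F_EXX = 100 ksi.
t_e = 0.707 × 0.1875 = 0.1326 in; L = 25 in.
Weld metal: φR_n = 0.75 × 0.6 × 100 × 0.1326 × 25 = 149.1 kips.
Base metal (shear rupture): φR_n = 0.75 × 0.6 × 70 × 0.1875 × 25 = 147.7 kips.
Governing: base-metal shear rupture.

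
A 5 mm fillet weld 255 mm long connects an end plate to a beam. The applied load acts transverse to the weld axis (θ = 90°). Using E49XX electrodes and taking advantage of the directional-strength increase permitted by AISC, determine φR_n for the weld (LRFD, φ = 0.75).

E49XX → F_EXX = 490 MPa.
t_e = 0.707 × 5 = 3.535 mm; A_we = 3.535 × 255 = 901.4 mm².
Directional factor: 1.0 + 0.5 sin^1.5(90°) = 1.5.
F_nw = 0.6 × 490 × 1.5 = 441 MPa.
φR_n = 0.75 × 441 × 901.4 × 10⁻³ = 298.1 kN.

φR_n ≈ 298 kN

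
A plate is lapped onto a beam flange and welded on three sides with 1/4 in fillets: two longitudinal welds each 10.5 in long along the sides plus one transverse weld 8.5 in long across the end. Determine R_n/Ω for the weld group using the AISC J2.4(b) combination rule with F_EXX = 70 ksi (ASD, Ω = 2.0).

t_e = 0.707 × 0.25 = 0.1767 in.
R_nwl = 0.6 × 70 × 0.1767 × 21 = 155.9 kip (longitudinal, 2 welds).
R_nwt = 0.6 × 70 × 0.1767 × 8.5 = 63.1 kip (transverse, base value).
(i) R_nwl + R_nwt = 219 kip; (ii) 0.85 R_nwl + 1.5 R_nwt = 227.2 kip.
R_n = max = 227.2 kip [governs: (ii)]; R_n/Ω = 113.6 kip.

R_n/Ω ≈ 114 kip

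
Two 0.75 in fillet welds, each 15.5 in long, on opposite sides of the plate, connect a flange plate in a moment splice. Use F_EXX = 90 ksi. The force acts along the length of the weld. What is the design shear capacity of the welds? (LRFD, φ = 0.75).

Effective throat t_e = 0.707 × 0.75 = 0.5302 in.
Total length L = 31 in; A_we = 0.5302 × 31 = 16.44 in².
F_nw = 0.6 F_EXX = 0.6 × 90 = 54 ksi.
φR_n = 0.75 × 54 × 16.44 = 665.7 kip.

φR_n ≈ 666 kip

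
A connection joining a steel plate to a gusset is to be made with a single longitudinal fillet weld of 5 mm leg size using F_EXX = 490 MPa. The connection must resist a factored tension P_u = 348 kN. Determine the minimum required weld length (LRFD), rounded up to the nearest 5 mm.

L = 450 mm

Throat t_e = 0.707 × 5 = 3.535 mm.
φr_n = 0.75 × 0.6 × 490 × 3.535 × 10⁻³ = 0.7795 kN/mm.
L_req = P_u / φr_n = 348 / 0.7795 = 446.5 mm total.
Round up → use L = 450 mm.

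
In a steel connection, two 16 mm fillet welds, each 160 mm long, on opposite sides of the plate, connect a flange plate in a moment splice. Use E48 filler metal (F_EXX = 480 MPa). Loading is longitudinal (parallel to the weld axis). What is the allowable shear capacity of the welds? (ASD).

R_n/Ω ≈ 521 kN

Effective throat t_e = 0.707 × 16 = 11.31 mm.
Total length L = 320 mm; A_we = 11.31 × 320 = 3620 mm².
F_nw = 0.6 F_EXX = 0.6 × 480 = 288 MPa.
R_n = 288 × 3620 × 10⁻³ = 1043 kN; R_n/Ω = 1043/2.0 = 521.3 kN.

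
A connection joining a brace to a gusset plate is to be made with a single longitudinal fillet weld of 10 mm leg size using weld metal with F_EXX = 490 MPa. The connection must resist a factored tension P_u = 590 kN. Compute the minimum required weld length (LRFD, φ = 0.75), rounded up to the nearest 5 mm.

Throat t_e = 0.707 × 10 = 7.07 mm.
φr_n = 0.75 × 0.6 × 490 × 7.07 × 10⁻³ = 1.559 kN/mm.
L_req = P_u / φr_n = 590 / 1.559 = 378.5 mm total.
Round up → use L = 380 mm.

L = 380 mm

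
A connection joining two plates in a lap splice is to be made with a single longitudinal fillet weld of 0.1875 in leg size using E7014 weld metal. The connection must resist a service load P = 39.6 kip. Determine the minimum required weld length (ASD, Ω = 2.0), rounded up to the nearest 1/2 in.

L = 14.5 in

E70XX → F_EXX = 70 ksi.
Throat t_e = 0.707 × 0.1875 = 0.1326 in.
r_n/Ω = (0.6 × 70 × 0.1326) / 2.0 = 2.784 kip/in.
L_req = P / (r_n/Ω) = 39.6 / 2.784 = 14.23 in total.
Round up → use L = 14.5 in.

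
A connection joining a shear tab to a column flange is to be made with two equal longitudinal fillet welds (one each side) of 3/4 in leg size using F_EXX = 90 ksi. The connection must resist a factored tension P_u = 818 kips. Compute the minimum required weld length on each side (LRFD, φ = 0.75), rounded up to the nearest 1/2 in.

Throat t_e = 0.707 × 0.75 = 0.5302 in.
φr_n = 0.75 × 0.6 × 90 × 0.5302 = 21.48 kips/in.
L_req = P_u / φr_n = 818 / 21.48 = 38.09 in total.
Per side: 38.09 / 2 = 19.05 in.
Round up → use L = 19.5 in on each side.

L = 19.5 in on each side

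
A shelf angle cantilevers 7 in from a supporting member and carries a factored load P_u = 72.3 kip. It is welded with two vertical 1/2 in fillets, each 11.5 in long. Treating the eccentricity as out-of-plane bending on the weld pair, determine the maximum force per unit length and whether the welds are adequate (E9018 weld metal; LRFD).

f_max ≈ 11.9 kip/in; adequate

E90XX → F_EXX = 90 ksi.
L_w = 2 × 11.5 = 23 in; section modulus (unit throat) S = 2 × L²/6 = 44.08 in².
Direct shear f_v = P/L_w = 72.3/23 = 3.143 kip/in.
Moment M = P × e = 72.3 × 7 = 506.1 kip·in; bending f_b = M/S = 11.48 kip/in.
f_max = √(f_v² + f_b²) = √(3.143² + 11.48²) = 11.9 kip/in.
φr_n = 0.75 × 0.6 × 90 × (0.707 × 0.5) = 14.32 kip/in → adequate.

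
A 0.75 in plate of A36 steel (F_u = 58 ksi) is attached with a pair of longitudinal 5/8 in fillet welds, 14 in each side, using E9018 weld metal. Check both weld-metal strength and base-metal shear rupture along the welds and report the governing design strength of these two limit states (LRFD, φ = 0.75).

E90XX → F_EXX = 90 ksi.
t_e = 0.707 × 0.625 = 0.4419 in; L = 28 in.
Weld metal: φR_n = 0.75 × 0.6 × 90 × 0.4419 × 28 = 501.1 kip.
Base metal (shear rupture): φR_n = 0.75 × 0.6 × 58 × 0.75 × 28 = 548.1 kip.
Governing: weld metal.

φR_n ≈ 501 kip (weld metal governs)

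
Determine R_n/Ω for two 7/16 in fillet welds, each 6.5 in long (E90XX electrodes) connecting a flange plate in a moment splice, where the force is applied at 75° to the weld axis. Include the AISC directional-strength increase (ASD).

E90XX → F_EXX = 90 ksi.
t_e = 0.707 × 0.4375 = 0.3093 in; A_we = 0.3093 × 13 = 4.021 in².
Directional factor: 1.0 + 0.5 sin^1.5(75°) = 1.475.
F_nw = 0.6 × 90 × 1.475 = 79.63 ksi.
R_n/Ω = (79.63 × 4.021) / 2.0 = 160.1 kips.

R_n/Ω ≈ 160 kips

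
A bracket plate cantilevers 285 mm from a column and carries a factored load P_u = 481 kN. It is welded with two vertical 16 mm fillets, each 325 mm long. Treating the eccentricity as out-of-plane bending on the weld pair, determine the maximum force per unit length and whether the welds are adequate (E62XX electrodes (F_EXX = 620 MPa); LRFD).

L_w = 2 × 325 = 650 mm; section modulus (unit throat) S = 2 × L²/6 = 35210 mm².
Direct shear f_v = P/L_w = 481×10³/650 = 740 N/mm.
Moment M = P × e = 481×10³ × 285 = 137080000 N·mm; bending f_b = M/S = 3894 N/mm.
f_max = √(f_v² + f_b²) = √(740² + 3894²) = 3963 N/mm.
φr_n = 0.75 × 0.6 × 620 × (0.707 × 16) = 3156 N/mm → NOT adequate.

f_max ≈ 3960 N/mm; NOT adequate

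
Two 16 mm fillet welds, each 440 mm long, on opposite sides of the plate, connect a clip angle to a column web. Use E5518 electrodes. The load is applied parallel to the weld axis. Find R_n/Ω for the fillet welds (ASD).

E55XX → F_EXX = 550 MPa.
Effective throat t_e = 0.707 × 16 = 11.31 mm.
Total length L = 880 mm; A_we = 11.31 × 880 = 9955 mm².
F_nw = 0.6 F_EXX = 0.6 × 550 = 330 MPa.
R_n = 330 × 9955 × 10⁻³ = 3285 kN; R_n/Ω = 3285/2.0 = 1643 kN.

R_n/Ω ≈ 1640 kN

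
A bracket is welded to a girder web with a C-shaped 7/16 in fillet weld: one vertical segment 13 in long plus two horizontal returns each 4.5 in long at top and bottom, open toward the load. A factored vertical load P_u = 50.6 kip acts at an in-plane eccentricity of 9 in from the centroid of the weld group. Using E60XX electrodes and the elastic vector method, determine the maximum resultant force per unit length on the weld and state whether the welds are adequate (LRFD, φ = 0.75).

f_max ≈ 6.99 kip/in; adequate

E60XX → F_EXX = 60 ksi.
Total weld length L_w = 22 in. Treat welds as unit-width lines.
Centroid: x̄ = 2×4.5×2.25 / 22 = 0.9205 in from the vertical weld.
Polar moment about centroid: J = I_x + I_y = [13³/12 + 2×4.5×6.5²] + [13×0.9205² + 2(4.5³/12 + 4.5×1.33²)] = 605.4 in³.
Direct shear f_v = P/L_w = 50.6 / 22 = 2.3 kip/in (vertical).
Torsion M = P·e = 50.6 × 9 = 455.4 kip·in.
Critical point at (x, y) = (3.58, 6.5) from centroid. f_tx = M·y/J = 4.889 kip/in; f_ty = M·x/J = 2.692 kip/in.
Resultant f_max = √[f_tx² + (f_v + f_ty)²] = √[4.889² + (2.3 + 2.692)²] = 6.988 kip/in.
Capacity per unit length: φr_n = 0.75 × 0.6 × 60 × (0.707 × 0.4375) = 8.351 kip/in.
6.988 ≤ 8.351 → adequate.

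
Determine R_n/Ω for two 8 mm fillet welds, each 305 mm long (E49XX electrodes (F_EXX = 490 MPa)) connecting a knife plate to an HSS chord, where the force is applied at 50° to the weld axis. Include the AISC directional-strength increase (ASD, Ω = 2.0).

R_n/Ω ≈ 677 kN

t_e = 0.707 × 8 = 5.656 mm; A_we = 5.656 × 610 = 3450 mm².
Directional factor: 1.0 + 0.5 sin^1.5(50°) = 1.335.
F_nw = 0.6 × 490 × 1.335 = 392.6 MPa.
R_n/Ω = (392.6 × 3450) / 2.0 × 10⁻³ = 677.2 kN.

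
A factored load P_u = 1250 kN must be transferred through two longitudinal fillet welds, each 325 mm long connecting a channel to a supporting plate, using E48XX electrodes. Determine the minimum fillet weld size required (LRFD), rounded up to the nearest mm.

E48XX → F_EXX = 480 MPa.
Total weld length L = 650 mm.
Required throat t_e = P_u / (φ × 0.6 F_EXX × L) = 1250 / (0.75 × 0.6 × 480 × 650 × 10⁻³) = 8.903 mm.
Required leg w = t_e / 0.707 = 12.59 mm → use 13 mm.

w = 13 mm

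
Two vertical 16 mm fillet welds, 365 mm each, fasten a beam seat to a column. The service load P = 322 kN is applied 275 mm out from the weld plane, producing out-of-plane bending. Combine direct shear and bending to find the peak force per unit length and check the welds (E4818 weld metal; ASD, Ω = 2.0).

E48XX → F_EXX = 480 MPa.
L_w = 2 × 365 = 730 mm; section modulus (unit throat) S = 2 × L²/6 = 44410 mm².
Direct shear f_v = P/L_w = 322×10³/730 = 441.1 N/mm.
Moment M = P × e = 322×10³ × 275 = 88550000 N·mm; bending f_b = M/S = 1994 N/mm.
f_max = √(f_v² + f_b²) = √(441.1² + 1994²) = 2042 N/mm.
r_n/Ω = (1/2.0) × 0.6 × 480 × (0.707 × 16) = 1629 N/mm → NOT adequate.

f_max ≈ 2040 N/mm; NOT adequate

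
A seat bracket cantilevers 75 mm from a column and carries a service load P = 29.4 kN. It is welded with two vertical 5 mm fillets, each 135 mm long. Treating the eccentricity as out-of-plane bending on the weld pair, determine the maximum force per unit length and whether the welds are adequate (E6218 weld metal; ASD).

f_max ≈ 379 N/mm; adequate

E62XX → F_EXX = 620 MPa.
L_w = 2 × 135 = 270 mm; section modulus (unit throat) S = 2 × L²/6 = 6075 mm².
Direct shear f_v = P/L_w = 29.4×10³/270 = 108.9 N/mm.
Moment M = P × e = 29.4×10³ × 75 = 2205000 N·mm; bending f_b = M/S = 363 N/mm.
f_max = √(f_v² + f_b²) = √(108.9² + 363²) = 378.9 N/mm.
r_n/Ω = (1/2.0) × 0.6 × 620 × (0.707 × 5) = 657.5 N/mm → adequate.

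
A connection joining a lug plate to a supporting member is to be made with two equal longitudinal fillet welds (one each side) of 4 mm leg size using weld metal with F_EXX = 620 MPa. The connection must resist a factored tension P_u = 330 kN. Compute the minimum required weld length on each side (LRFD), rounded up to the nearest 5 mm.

Throat t_e = 0.707 × 4 = 2.828 mm.
φr_n = 0.75 × 0.6 × 620 × 2.828 × 10⁻³ = 0.789 kN/mm.
L_req = P_u / φr_n = 330 / 0.789 = 418.2 mm total.
Per side: 418.2 / 2 = 209.1 mm.
Round up → use L = 210 mm on each side.

L = 210 mm on each side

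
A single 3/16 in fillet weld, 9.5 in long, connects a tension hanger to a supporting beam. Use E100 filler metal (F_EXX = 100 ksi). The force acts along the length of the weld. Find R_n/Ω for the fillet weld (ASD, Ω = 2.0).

R_n/Ω ≈ 37.8 kips

Effective throat t_e = 0.707 × 0.1875 = 0.1326 in.
Total length L = 9.5 in; A_we = 0.1326 × 9.5 = 1.259 in².
F_nw = 0.6 F_EXX = 0.6 × 100 = 60 ksi.
R_n = 60 × 1.259 = 75.56 kips; R_n/Ω = 75.56/2.0 = 37.78 kips.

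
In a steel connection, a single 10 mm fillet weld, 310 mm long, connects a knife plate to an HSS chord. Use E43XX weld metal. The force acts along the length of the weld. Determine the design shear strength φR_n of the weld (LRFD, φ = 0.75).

φR_n ≈ 424 kN

E43XX → F_EXX = 430 MPa.
Effective throat t_e = 0.707 × 10 = 7.07 mm.
Total length L = 310 mm; A_we = 7.07 × 310 = 2192 mm².
F_nw = 0.6 F_EXX = 0.6 × 430 = 258 MPa.
φR_n = 0.75 × 258 × 2192 × 10⁻³ = 424.1 kN.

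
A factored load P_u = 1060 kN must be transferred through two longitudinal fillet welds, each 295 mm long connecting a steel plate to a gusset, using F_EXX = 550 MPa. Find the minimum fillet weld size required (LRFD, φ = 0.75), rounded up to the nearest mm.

w = 11 mm

Total weld length L = 590 mm.
Required throat t_e = P_u / (φ × 0.6 F_EXX × L) = 1060 / (0.75 × 0.6 × 550 × 590 × 10⁻³) = 7.259 mm.
Required leg w = t_e / 0.707 = 10.27 mm → use 11 mm.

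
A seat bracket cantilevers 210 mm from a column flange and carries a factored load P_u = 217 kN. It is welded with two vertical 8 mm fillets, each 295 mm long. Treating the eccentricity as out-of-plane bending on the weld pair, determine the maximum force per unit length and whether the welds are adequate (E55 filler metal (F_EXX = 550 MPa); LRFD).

L_w = 2 × 295 = 590 mm; section modulus (unit throat) S = 2 × L²/6 = 29010 mm².
Direct shear f_v = P/L_w = 217×10³/590 = 367.8 N/mm.
Moment M = P × e = 217×10³ × 210 = 45570000 N·mm; bending f_b = M/S = 1571 N/mm.
f_max = √(f_v² + f_b²) = √(367.8² + 1571²) = 1613 N/mm.
φr_n = 0.75 × 0.6 × 550 × (0.707 × 8) = 1400 N/mm → NOT adequate.

f_max ≈ 1610 N/mm; NOT adequate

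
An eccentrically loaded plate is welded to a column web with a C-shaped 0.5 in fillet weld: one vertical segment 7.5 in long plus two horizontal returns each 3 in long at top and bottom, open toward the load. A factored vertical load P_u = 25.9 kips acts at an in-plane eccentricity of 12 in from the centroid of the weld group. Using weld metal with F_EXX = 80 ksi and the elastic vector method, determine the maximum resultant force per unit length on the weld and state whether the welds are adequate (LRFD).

f_max ≈ 11.6 kip/in; adequate

Total weld length L_w = 13.5 in. Treat welds as unit-width lines.
Centroid: x̄ = 2×3×1.5 / 13.5 = 0.6667 in from the vertical weld.
Polar moment about centroid: J = I_x + I_y = [7.5³/12 + 2×3×3.75²] + [7.5×0.6667² + 2(3³/12 + 3×0.8333²)] = 131.5 in³.
Direct shear f_v = P/L_w = 25.9 / 13.5 = 1.919 kip/in (vertical).
Torsion M = P·e = 25.9 × 12 = 310.8 kip·in.
Critical point at (x, y) = (2.333, 3.75) from centroid. f_tx = M·y/J = 8.861 kip/in; f_ty = M·x/J = 5.514 kip/in.
Resultant f_max = √[f_tx² + (f_v + f_ty)²] = √[8.861² + (1.919 + 5.514)²] = 11.57 kip/in.
Capacity per unit length: φr_n = 0.75 × 0.6 × 80 × (0.707 × 0.5) = 12.73 kip/in.
11.57 ≤ 12.73 → adequate.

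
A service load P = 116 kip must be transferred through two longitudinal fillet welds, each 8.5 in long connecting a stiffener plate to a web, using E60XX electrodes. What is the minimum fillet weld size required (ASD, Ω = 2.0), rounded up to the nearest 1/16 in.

w = 9/16 in

E60XX → F_EXX = 60 ksi.
Total weld length L = 17 in.
Required throat t_e = P × Ω / (0.6 F_EXX × L) = 116 × 2.0 / (0.6 × 60 × 17) = 0.3791 in.
Required leg w = t_e / 0.707 = 0.5362 in → use 9/16 in.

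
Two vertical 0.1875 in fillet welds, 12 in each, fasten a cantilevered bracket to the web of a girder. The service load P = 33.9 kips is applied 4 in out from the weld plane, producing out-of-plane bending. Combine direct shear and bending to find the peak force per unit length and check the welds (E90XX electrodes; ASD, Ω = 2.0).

E90XX → F_EXX = 90 ksi.
L_w = 2 × 12 = 24 in; section modulus (unit throat) S = 2 × L²/6 = 48 in².
Direct shear f_v = P/L_w = 33.9/24 = 1.412 kip/in.
Moment M = P × e = 33.9 × 4 = 135.6 kip·in; bending f_b = M/S = 2.825 kip/in.
f_max = √(f_v² + f_b²) = √(1.412² + 2.825²) = 3.158 kip/in.
r_n/Ω = (1/2.0) × 0.6 × 90 × (0.707 × 0.1875) = 3.579 kip/in → adequate.

f_max ≈ 3.16 kip/in; adequate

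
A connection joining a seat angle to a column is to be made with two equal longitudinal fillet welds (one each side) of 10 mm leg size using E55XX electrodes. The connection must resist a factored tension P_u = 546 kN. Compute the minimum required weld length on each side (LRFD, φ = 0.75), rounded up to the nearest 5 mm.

E55XX → F_EXX = 550 MPa.
Throat t_e = 0.707 × 10 = 7.07 mm.
φr_n = 0.75 × 0.6 × 550 × 7.07 × 10⁻³ = 1.75 kN/mm.
L_req = P_u / φr_n = 546 / 1.75 = 312 mm total.
Per side: 312 / 2 = 156 mm.
Round up → use L = 160 mm on each side.

L = 160 mm on each side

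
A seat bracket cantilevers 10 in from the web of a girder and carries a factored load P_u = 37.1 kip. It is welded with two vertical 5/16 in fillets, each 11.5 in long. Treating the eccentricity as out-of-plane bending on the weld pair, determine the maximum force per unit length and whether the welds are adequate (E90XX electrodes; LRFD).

E90XX → F_EXX = 90 ksi.
L_w = 2 × 11.5 = 23 in; section modulus (unit throat) S = 2 × L²/6 = 44.08 in².
Direct shear f_v = P/L_w = 37.1/23 = 1.613 kip/in.
Moment M = P × e = 37.1 × 10 = 371 kip·in; bending f_b = M/S = 8.416 kip/in.
f_max = √(f_v² + f_b²) = √(1.613² + 8.416²) = 8.569 kip/in.
φr_n = 0.75 × 0.6 × 90 × (0.707 × 0.3125) = 8.948 kip/in → adequate.

f_max ≈ 8.57 kip/in; adequate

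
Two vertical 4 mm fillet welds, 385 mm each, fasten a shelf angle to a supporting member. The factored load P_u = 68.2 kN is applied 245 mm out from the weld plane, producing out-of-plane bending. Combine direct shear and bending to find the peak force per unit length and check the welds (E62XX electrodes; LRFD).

E62XX → F_EXX = 620 MPa.
L_w = 2 × 385 = 770 mm; section modulus (unit throat) S = 2 × L²/6 = 49410 mm².
Direct shear f_v = P/L_w = 68.2×10³/770 = 88.57 N/mm.
Moment M = P × e = 68.2×10³ × 245 = 16709000 N·mm; bending f_b = M/S = 338.2 N/mm.
f_max = √(f_v² + f_b²) = √(88.57² + 338.2²) = 349.6 N/mm.
φr_n = 0.75 × 0.6 × 620 × (0.707 × 4) = 789 N/mm → adequate.

f_max ≈ 350 N/mm; adequate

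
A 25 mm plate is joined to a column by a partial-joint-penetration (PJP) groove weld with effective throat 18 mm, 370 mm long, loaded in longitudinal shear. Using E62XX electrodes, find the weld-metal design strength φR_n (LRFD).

φR_n ≈ 1860 kN

E62XX → F_EXX = 620 MPa.
Effective throat (given) t_e = 18 mm.
A_we = 18 × 370 = 6660 mm².
F_nw = 0.6 F_EXX = 372 MPa.
φR_n = 0.75 × 372 × 6660 × 10⁻³ = 1858 kN.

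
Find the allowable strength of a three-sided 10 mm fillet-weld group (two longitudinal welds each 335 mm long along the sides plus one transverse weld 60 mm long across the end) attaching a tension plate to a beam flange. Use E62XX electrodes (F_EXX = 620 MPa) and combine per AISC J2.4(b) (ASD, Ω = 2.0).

R_n/Ω ≈ 960 kN

t_e = 0.707 × 10 = 7.07 mm.
R_nwl = 0.6 × 620 × 7.07 × 670 × 10⁻³ = 1762 kN (longitudinal, 2 welds).
R_nwt = 0.6 × 620 × 7.07 × 60 × 10⁻³ = 157.8 kN (transverse, base value).
(i) R_nwl + R_nwt = 1920 kN; (ii) 0.85 R_nwl + 1.5 R_nwt = 1735 kN.
R_n = max = 1920 kN [governs: (i)]; R_n/Ω = 960 kN.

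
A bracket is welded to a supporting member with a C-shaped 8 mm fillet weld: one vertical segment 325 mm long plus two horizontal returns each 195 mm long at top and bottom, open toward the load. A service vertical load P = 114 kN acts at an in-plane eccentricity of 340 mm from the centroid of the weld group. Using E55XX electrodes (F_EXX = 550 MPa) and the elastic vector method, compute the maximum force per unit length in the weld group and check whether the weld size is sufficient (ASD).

f_max ≈ 636 N/mm; adequate

Total weld length L_w = 715 mm. Treat welds as unit-width lines.
Centroid: x̄ = 2×195×97.5 / 715 = 53.18 mm from the vertical weld.
Polar moment about centroid: J = I_x + I_y = [325³/12 + 2×195×162.5²] + [325×53.18² + 2(195³/12 + 195×44.32²)] = 16080000 mm³.
Direct shear f_v = P/L_w = 114×10³ / 715 = 159.4 N/mm (vertical).
Torsion M = P·e = 114×10³ × 340 = 38760000 N·mm.
Critical point at (x, y) = (141.8, 162.5) from centroid. f_tx = M·y/J = 391.7 N/mm; f_ty = M·x/J = 341.8 N/mm.
Resultant f_max = √[f_tx² + (f_v + f_ty)²] = √[391.7² + (159.4 + 341.8)²] = 636.2 N/mm.
Capacity per unit length: r_n/Ω = (1/2.0) × 0.6 × 550 × (0.707 × 8) = 933.2 N/mm.
636.2 ≤ 933.2 → adequate.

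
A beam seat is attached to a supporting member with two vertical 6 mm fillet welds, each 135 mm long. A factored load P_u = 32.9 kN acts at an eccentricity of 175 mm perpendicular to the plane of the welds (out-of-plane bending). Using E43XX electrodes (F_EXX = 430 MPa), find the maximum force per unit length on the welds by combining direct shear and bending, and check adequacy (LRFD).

L_w = 2 × 135 = 270 mm; section modulus (unit throat) S = 2 × L²/6 = 6075 mm².
Direct shear f_v = P/L_w = 32.9×10³/270 = 121.9 N/mm.
Moment M = P × e = 32.9×10³ × 175 = 5757500 N·mm; bending f_b = M/S = 947.7 N/mm.
f_max = √(f_v² + f_b²) = √(121.9² + 947.7²) = 955.5 N/mm.
φr_n = 0.75 × 0.6 × 430 × (0.707 × 6) = 820.8 N/mm → NOT adequate.

f_max ≈ 956 N/mm; NOT adequate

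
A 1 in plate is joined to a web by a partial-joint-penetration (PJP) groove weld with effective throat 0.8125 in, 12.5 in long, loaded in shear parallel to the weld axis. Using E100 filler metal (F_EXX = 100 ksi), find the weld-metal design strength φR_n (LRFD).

φR_n ≈ 457 kip

Effective throat (given) t_e = 0.8125 in.
A_we = 0.8125 × 12.5 = 10.16 in².
F_nw = 0.6 F_EXX = 60 ksi.
φR_n = 0.75 × 60 × 10.16 = 457 kip.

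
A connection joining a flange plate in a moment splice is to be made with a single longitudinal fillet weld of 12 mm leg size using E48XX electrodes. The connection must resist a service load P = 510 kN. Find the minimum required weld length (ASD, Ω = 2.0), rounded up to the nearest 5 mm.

E48XX → F_EXX = 480 MPa.
Throat t_e = 0.707 × 12 = 8.484 mm.
r_n/Ω = (0.6 × 480 × 8.484) / 2.0 = 1222 N/mm = 1.222 kN/mm.
L_req = P / (r_n/Ω) = 510 / 1.222 = 417.5 mm total.
Round up → use L = 420 mm.

L = 420 mm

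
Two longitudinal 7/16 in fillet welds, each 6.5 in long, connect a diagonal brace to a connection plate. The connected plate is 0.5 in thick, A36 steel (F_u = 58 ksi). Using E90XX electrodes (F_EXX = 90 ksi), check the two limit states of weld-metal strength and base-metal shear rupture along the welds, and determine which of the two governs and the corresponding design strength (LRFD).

φR_n ≈ 163 kips (weld metal governs)

t_e = 0.707 × 0.4375 = 0.3093 in; L = 13 in.
Weld metal: φR_n = 0.75 × 0.6 × 90 × 0.3093 × 13 = 162.9 kips.
Base metal (shear rupture): φR_n = 0.75 × 0.6 × 58 × 0.5 × 13 = 169.6 kips.
Governing: weld metal.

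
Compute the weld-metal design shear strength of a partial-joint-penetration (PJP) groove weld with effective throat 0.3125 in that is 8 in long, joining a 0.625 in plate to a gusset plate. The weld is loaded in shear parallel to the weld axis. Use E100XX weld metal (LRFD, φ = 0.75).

φR_n ≈ 112 kip

E100XX → F_EXX = 100 ksi.
Effective throat (given) t_e = 0.3125 in.
A_we = 0.3125 × 8 = 2.5 in².
F_nw = 0.6 F_EXX = 60 ksi.
φR_n = 0.75 × 60 × 2.5 = 112.5 kip.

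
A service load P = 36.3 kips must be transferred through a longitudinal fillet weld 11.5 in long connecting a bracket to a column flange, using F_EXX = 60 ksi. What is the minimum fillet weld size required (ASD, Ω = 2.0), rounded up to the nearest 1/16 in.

w = 1/4 in

Total weld length L = 11.5 in.
Required throat t_e = P × Ω / (0.6 F_EXX × L) = 36.3 × 2.0 / (0.6 × 60 × 11.5) = 0.1754 in.
Required leg w = t_e / 0.707 = 0.248 in → use 1/4 in.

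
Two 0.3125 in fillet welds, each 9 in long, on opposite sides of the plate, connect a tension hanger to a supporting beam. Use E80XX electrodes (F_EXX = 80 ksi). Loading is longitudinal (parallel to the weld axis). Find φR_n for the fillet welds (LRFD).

φR_n ≈ 143 kips

Effective throat t_e = 0.707 × 0.3125 = 0.2209 in.
Total length L = 18 in; A_we = 0.2209 × 18 = 3.977 in².
F_nw = 0.6 F_EXX = 0.6 × 80 = 48 ksi.
φR_n = 0.75 × 48 × 3.977 = 143.2 kips.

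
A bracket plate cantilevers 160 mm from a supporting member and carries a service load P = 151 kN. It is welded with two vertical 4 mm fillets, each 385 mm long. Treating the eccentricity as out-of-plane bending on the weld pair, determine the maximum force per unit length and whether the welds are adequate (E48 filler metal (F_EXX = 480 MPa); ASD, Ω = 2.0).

f_max ≈ 527 N/mm; NOT adequate

L_w = 2 × 385 = 770 mm; section modulus (unit throat) S = 2 × L²/6 = 49410 mm².
Direct shear f_v = P/L_w = 151×10³/770 = 196.1 N/mm.
Moment M = P × e = 151×10³ × 160 = 24160000 N·mm; bending f_b = M/S = 489 N/mm.
f_max = √(f_v² + f_b²) = √(196.1² + 489²) = 526.8 N/mm.
r_n/Ω = (1/2.0) × 0.6 × 480 × (0.707 × 4) = 407.2 N/mm → NOT adequate.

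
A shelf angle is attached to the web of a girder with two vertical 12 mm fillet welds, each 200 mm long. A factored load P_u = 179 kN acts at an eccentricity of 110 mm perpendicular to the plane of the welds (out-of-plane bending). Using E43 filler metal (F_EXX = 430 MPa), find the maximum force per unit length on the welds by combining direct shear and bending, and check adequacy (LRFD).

f_max ≈ 1540 N/mm; adequate

L_w = 2 × 200 = 400 mm; section modulus (unit throat) S = 2 × L²/6 = 13330 mm².
Direct shear f_v = P/L_w = 179×10³/400 = 447.5 N/mm.
Moment M = P × e = 179×10³ × 110 = 19690000 N·mm; bending f_b = M/S = 1477 N/mm.
f_max = √(f_v² + f_b²) = √(447.5² + 1477²) = 1543 N/mm.
φr_n = 0.75 × 0.6 × 430 × (0.707 × 12) = 1642 N/mm → adequate.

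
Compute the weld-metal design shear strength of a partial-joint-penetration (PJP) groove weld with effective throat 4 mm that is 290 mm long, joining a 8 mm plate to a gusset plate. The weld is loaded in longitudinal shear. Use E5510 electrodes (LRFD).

φR_n ≈ 287 kN

E55XX → F_EXX = 550 MPa.
Effective throat (given) t_e = 4 mm.
A_we = 4 × 290 = 1160 mm².
F_nw = 0.6 F_EXX = 330 MPa.
φR_n = 0.75 × 330 × 1160 × 10⁻³ = 287.1 kN.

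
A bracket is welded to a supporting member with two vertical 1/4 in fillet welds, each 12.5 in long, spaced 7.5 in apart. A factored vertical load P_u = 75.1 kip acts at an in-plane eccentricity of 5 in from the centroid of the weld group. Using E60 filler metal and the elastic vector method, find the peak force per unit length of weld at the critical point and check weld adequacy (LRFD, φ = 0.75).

E60XX → F_EXX = 60 ksi.
Total weld length L_w = 25 in. Treat welds as unit-width lines.
Polar moment about centroid: J = 2[d³/12 + d(b/2)²] = 2[12.5³/12 + 12.5×3.75²] = 677.1 in³.
Direct shear f_v = P/L_w = 75.1 / 25 = 3.004 kip/in (vertical).
Torsion M = P·e = 75.1 × 5 = 375.5 kip·in.
Critical point at (x, y) = (3.75, 6.25) from centroid. f_tx = M·y/J = 3.466 kip/in; f_ty = M·x/J = 2.08 kip/in.
Resultant f_max = √[f_tx² + (f_v + f_ty)²] = √[3.466² + (3.004 + 2.08)²] = 6.153 kip/in.
Capacity per unit length: φr_n = 0.75 × 0.6 × 60 × (0.707 × 0.25) = 4.772 kip/in.
6.153 > 4.772 → NOT adequate.

f_max ≈ 6.15 kip/in; NOT adequate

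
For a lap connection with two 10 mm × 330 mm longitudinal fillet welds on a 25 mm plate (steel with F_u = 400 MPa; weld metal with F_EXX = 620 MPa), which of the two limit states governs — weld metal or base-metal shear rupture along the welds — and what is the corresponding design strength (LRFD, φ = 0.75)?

t_e = 0.707 × 10 = 7.07 mm; L = 660 mm.
Weld metal: φR_n = 0.75 × 0.6 × 620 × 7.07 × 660 × 10⁻³ = 1302 kN.
Base metal (shear rupture): φR_n = 0.75 × 0.6 × 400 × 25 × 660 × 10⁻³ = 2970 kN.
Governing: weld metal.

φR_n ≈ 1300 kN (weld metal governs)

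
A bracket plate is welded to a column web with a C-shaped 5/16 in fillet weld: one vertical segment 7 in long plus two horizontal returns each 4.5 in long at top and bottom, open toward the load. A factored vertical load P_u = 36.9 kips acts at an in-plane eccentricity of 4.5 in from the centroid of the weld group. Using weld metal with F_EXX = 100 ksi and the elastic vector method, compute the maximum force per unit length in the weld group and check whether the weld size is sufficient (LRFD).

Total weld length L_w = 16 in. Treat welds as unit-width lines.
Centroid: x̄ = 2×4.5×2.25 / 16 = 1.266 in from the vertical weld.
Polar moment about centroid: J = I_x + I_y = [7³/12 + 2×4.5×3.5²] + [7×1.266² + 2(4.5³/12 + 4.5×0.9844²)] = 174 in³.
Direct shear f_v = P/L_w = 36.9 / 16 = 2.306 kip/in (vertical).
Torsion M = P·e = 36.9 × 4.5 = 166.05 kip·in.
Critical point at (x, y) = (3.234, 3.5) from centroid. f_tx = M·y/J = 3.341 kip/in; f_ty = M·x/J = 3.087 kip/in.
Resultant f_max = √[f_tx² + (f_v + f_ty)²] = √[3.341² + (2.306 + 3.087)²] = 6.345 kip/in.
Capacity per unit length: φr_n = 0.75 × 0.6 × 100 × (0.707 × 0.3125) = 9.942 kip/in.
6.345 ≤ 9.942 → adequate.

f_max ≈ 6.34 kip/in; adequate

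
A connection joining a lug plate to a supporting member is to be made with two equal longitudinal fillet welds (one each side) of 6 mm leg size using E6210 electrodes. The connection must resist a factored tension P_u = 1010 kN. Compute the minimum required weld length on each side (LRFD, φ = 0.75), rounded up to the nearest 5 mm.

L = 430 mm on each side

E62XX → F_EXX = 620 MPa.
Throat t_e = 0.707 × 6 = 4.242 mm.
φr_n = 0.75 × 0.6 × 620 × 4.242 × 10⁻³ = 1.184 kN/mm.
L_req = P_u / φr_n = 1010 / 1.184 = 853.4 mm total.
Per side: 853.4 / 2 = 426.7 mm.
Round up → use L = 430 mm on each side.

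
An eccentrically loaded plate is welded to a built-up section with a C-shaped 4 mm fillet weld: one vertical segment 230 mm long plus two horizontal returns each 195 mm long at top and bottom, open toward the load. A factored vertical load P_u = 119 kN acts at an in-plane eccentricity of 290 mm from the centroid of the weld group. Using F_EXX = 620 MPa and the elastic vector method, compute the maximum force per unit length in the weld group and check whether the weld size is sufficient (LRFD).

f_max ≈ 848 N/mm; NOT adequate

Total weld length L_w = 620 mm. Treat welds as unit-width lines.
Centroid: x̄ = 2×195×97.5 / 620 = 61.33 mm from the vertical weld.
Polar moment about centroid: J = I_x + I_y = [230³/12 + 2×195×115²] + [230×61.33² + 2(195³/12 + 195×36.17²)] = 8783000 mm³.
Direct shear f_v = P/L_w = 119×10³ / 620 = 191.9 N/mm (vertical).
Torsion M = P·e = 119×10³ × 290 = 34510000 N·mm.
Critical point at (x, y) = (133.7, 115) from centroid. f_tx = M·y/J = 451.9 N/mm; f_ty = M·x/J = 525.2 N/mm.
Resultant f_max = √[f_tx² + (f_v + f_ty)²] = √[451.9² + (191.9 + 525.2)²] = 847.6 N/mm.
Capacity per unit length: φr_n = 0.75 × 0.6 × 620 × (0.707 × 4) = 789 N/mm.
847.6 > 789 → NOT adequate.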